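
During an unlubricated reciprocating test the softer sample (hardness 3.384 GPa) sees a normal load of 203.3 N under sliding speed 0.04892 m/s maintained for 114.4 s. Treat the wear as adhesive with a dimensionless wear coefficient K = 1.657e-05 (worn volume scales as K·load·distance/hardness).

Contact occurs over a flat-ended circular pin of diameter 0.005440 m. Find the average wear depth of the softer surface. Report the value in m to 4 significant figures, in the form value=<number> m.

Every step maintains full float precision — the intermediates are printed rounded, and one final rounding to 4 significant figures.
Convert: The distance L = v·t = 0.04892 m/s × 114.4 s = 5.596 m.
Convert: Hardness H = 3.384 GPa = 3.384e+09 Pa.
Convert: Contact area A = π·d²/4 = π·(0.005440 m)²/4 = 2.324e-05 m².
Expressed in SI base units: W = 203.3 N, H = 3.384e+09 Pa, K = 1.657e-05.
Worn volume V = K·W·L/H = 1.657e-05 · 203.3 · 5.596 / 3.384e+09 = 5.571e-12 m³.
Depth of wear h = V/A = 5.571e-12 / 2.324e-05 = 2.397e-07 m.

value=2.397e-07 m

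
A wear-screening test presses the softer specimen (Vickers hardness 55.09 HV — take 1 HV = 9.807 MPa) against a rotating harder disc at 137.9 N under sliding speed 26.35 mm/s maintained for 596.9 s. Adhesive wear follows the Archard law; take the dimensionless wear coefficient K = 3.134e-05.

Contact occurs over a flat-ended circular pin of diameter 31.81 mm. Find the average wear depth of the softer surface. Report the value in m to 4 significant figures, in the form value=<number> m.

value=1.583e-07 m

Shown intermediates are rounded; every step carries full float precision, and one final rounding: four significant figures.
Convert: Sliding speed v = 26.35 mm/s = 0.02635 m/s. Distance covered L = v·t = 0.02635 m/s × 596.9 s = 15.73 m.
Convert: Hardness H = 55.09 HV × 9.807 MPa/HV = 540.3 MPa = 5.403e+08 Pa.
Convert: Pin diameter d = 31.81 mm = 0.03181 m. Contact area A = π·d²/4 = π·(0.03181 m)²/4 = 7.947e-04 m².
In SI base units: W = 137.9 N, H = 5.403e+08 Pa, K = 3.134e-05.
Archard volume V = K·W·L/H = 3.134e-05 · 137.9 · 15.73 / 5.403e+08 = 1.258e-10 m³.
Mean depth h = V/A = 1.258e-10 / 7.947e-04 = 1.583e-07 m.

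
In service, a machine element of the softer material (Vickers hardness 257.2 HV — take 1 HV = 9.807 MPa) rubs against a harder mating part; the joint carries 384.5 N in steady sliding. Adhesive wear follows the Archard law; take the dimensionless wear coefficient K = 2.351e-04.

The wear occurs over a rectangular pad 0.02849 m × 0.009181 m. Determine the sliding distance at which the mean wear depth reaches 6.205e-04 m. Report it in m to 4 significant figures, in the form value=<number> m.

value=4529 m

The algebra carries full float precision. Displayed values are rounded — rounded once at the end: four significant figures.
Hardness H = 257.2 HV × 9.807 MPa/HV = 2522 MPa = 2.522e+09 Pa.
Contact area A = 0.02849 m × 0.009181 m = 2.616e-04 m².
Collected in SI base units: W = 384.5 N, H = 2.522e+09 Pa, K = 2.351e-04.
Wearable volume V_lim = h_lim·A = 6.205e-04 · 2.616e-04 = 1.623e-07 m³.
Sliding life L = V_lim·H/(K·W) = 1.623e-07 · 2.522e+09 / (2.351e-04 · 384.5) = 4529 m.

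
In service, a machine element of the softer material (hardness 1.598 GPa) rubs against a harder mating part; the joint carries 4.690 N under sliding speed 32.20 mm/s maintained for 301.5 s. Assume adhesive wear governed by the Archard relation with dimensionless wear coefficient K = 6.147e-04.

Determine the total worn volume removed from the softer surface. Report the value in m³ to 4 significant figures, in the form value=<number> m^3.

The computation maintains full precision — the intermediates are displayed rounded, and one final rounding: 4 significant figures.
Convert: Sliding speed v = 32.20 mm/s = 0.03220 m/s. Distance L = v·t = 0.03220 m/s × 301.5 s = 9.708 m.
Convert: Hardness H = 1.598 GPa = 1.598e+09 Pa.
Collected in SI base units: W = 4.690 N, H = 1.598e+09 Pa, K = 6.147e-04.
The Archard volume V = K·W·L/H = 6.147e-04 · 4.690 · 9.708 / 1.598e+09 = 1.751e-11 m³.

value=1.751e-11 m^3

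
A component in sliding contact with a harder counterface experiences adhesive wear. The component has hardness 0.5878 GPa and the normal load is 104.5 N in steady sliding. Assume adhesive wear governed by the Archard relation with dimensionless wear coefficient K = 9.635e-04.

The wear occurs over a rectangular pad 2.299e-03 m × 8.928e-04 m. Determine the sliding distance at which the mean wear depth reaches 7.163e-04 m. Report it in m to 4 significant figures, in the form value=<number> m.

Intermediate values are printed rounded; the algebra holds exact precision — one final rounding, at 4 significant figures.
Convert: Hardness H = 0.5878 GPa = 5.878e+08 Pa.
Convert: Contact area A = 2.299e-03 m × 8.928e-04 m = 2.053e-06 m².
In SI base units: W = 104.5 N, H = 5.878e+08 Pa, K = 9.635e-04.
At the depth limit, V_lim = h_lim·A = 7.163e-04 · 2.053e-06 = 1.470e-09 m³.
So the life L = V_lim·H/(K·W) = 1.470e-09 · 5.878e+08 / (9.635e-04 · 104.5) = 8.583 m.

value=8.583 m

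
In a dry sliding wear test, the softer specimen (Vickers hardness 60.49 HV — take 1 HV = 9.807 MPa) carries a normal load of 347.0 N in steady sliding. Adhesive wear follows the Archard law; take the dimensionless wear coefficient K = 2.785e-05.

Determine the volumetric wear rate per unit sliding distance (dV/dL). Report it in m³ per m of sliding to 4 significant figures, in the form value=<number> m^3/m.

The intermediates are printed rounded. All arithmetic holds full float precision, and one final rounding: four significant digits.
Convert: Hardness H = 60.49 HV × 9.807 MPa/HV = 593.2 MPa = 5.932e+08 Pa.
Collected in SI base units: W = 347.0 N, H = 5.932e+08 Pa, K = 2.785e-05.
Wear rate dV/dL = K·W/H (no L dependence): 2.785e-05 · 347.0 / 5.932e+08 = 1.629e-11 m³/m.

value=1.629e-11 m^3/m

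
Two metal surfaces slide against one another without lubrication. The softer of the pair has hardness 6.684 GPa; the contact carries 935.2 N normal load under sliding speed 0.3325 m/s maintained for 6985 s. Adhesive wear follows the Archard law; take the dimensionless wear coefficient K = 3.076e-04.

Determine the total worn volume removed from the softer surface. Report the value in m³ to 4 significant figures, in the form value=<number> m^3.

value=9.996e-08 m^3

The computation carries full float precision, and quoted intermediates are rounded — a single final rounding to four significant figures.
Convert: The distance L = v·t = 0.3325 m/s × 6985 s = 2323 m.
Convert: Hardness H = 6.684 GPa = 6.684e+09 Pa.
Restated in SI base units: W = 935.2 N, H = 6.684e+09 Pa, K = 3.076e-04.
Apply Archard: V = K·W·L/H = 3.076e-04 · 935.2 · 2323 / 6.684e+09 = 9.996e-08 m³.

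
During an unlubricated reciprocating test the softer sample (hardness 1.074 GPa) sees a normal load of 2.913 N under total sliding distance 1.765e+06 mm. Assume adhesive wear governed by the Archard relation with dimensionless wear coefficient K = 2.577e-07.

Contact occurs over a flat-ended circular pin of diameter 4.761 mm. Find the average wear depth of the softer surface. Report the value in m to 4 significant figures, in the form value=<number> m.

value=6.930e-08 m

Every step holds full precision, and the intermediates appear rounded, and a single final rounding to 4 significant digits.
Convert: Path length L = 1.765e+06 mm = 1765 m.
Convert: Hardness H = 1.074 GPa = 1.074e+09 Pa.
Convert: Pin diameter d = 4.761 mm = 0.004761 m. Contact area A = π·d²/4 = π·(0.004761 m)²/4 = 1.780e-05 m².
In SI base units: W = 2.913 N, H = 1.074e+09 Pa, K = 2.577e-07.
Archard volume V = K·W·L/H = 2.577e-07 · 2.913 · 1765 / 1.074e+09 = 1.234e-12 m³.
Depth h = V/A = 1.234e-12 / 1.780e-05 = 6.930e-08 m.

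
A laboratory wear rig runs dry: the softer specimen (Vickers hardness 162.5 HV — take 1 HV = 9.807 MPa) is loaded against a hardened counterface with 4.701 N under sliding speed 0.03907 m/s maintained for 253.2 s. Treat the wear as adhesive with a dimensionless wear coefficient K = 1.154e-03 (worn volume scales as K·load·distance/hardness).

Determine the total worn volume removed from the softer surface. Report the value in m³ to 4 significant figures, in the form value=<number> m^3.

value=3.368e-11 m^3

The algebra carries full precision. Quoted intermediates are rounded — one final rounding: four significant digits.
Convert: Distance covered L = v·t = 0.03907 m/s × 253.2 s = 9.893 m.
Convert: Hardness H = 162.5 HV × 9.807 MPa/HV = 1594 MPa = 1.594e+09 Pa.
As SI base values: W = 4.701 N, H = 1.594e+09 Pa, K = 1.154e-03.
Apply Archard: V = K·W·L/H = 1.154e-03 · 4.701 · 9.893 / 1.594e+09 = 3.368e-11 m³.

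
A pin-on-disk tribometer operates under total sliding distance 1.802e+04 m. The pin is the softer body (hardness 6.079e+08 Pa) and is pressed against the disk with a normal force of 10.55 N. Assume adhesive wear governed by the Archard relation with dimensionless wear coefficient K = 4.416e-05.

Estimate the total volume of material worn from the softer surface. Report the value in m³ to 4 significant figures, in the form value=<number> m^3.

All arithmetic holds full precision. The intermediates are displayed rounded; rounded once at the end, at four significant digits.
Restated in SI base units: W = 10.55 N, H = 6.079e+08 Pa, K = 4.416e-05.
Archard volume V = K·W·L/H = 4.416e-05 · 10.55 · 1.802e+04 / 6.079e+08 = 1.381e-08 m³.

value=1.381e-08 m^3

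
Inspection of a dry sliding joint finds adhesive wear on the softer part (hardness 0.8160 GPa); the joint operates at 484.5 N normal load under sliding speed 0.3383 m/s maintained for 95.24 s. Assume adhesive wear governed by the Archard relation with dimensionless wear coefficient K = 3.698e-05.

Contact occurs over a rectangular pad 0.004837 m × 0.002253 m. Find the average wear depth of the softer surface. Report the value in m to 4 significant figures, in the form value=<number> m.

value=6.492e-05 m

Each operation runs at full float precision. Intermediates are displayed rounded. Rounded just once, at four significant figures.
Distance L = v·t = 0.3383 m/s × 95.24 s = 32.22 m.
Hardness H = 0.8160 GPa = 8.160e+08 Pa.
Contact area A = 0.004837 m × 0.002253 m = 1.090e-05 m².
Collected in SI base units: W = 484.5 N, H = 8.160e+08 Pa, K = 3.698e-05.
By Archard's law, V = K·W·L/H = 3.698e-05 · 484.5 · 32.22 / 8.160e+08 = 7.074e-10 m³.
Depth h = V/A = 7.074e-10 / 1.090e-05 = 6.492e-05 m.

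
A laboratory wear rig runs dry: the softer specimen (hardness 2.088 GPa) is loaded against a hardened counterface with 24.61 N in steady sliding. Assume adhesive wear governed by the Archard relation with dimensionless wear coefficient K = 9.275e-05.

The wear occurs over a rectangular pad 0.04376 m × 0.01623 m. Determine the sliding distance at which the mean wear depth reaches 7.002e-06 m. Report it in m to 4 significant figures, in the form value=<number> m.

The intermediates appear rounded. Every step runs at full float precision — rounded once at the end, at four significant digits.
Convert: Hardness H = 2.088 GPa = 2.088e+09 Pa.
Convert: Contact area A = 0.04376 m × 0.01623 m = 7.102e-04 m².
Collected in SI base units: W = 24.61 N, H = 2.088e+09 Pa, K = 9.275e-05.
Wearable volume V_lim = h_lim·A = 7.002e-06 · 7.102e-04 = 4.973e-09 m³.
Life L = V_lim·H/(K·W) = 4.973e-09 · 2.088e+09 / (9.275e-05 · 24.61) = 4549 m.

value=4549 m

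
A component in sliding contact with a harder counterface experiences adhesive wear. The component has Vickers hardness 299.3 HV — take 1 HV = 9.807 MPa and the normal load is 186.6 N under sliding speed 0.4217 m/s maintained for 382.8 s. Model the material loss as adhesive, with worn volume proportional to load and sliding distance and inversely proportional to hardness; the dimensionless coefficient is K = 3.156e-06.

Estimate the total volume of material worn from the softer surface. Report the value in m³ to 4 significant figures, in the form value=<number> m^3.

Printed values are rounded. Every step keeps full float precision — a lone final rounding: four significant digits.
Convert: Distance covered L = v·t = 0.4217 m/s × 382.8 s = 161.4 m.
Convert: Hardness H = 299.3 HV × 9.807 MPa/HV = 2935 MPa = 2.935e+09 Pa.
In SI base units, W = 186.6 N, H = 2.935e+09 Pa, K = 3.156e-06.
Apply Archard: V = K·W·L/H = 3.156e-06 · 186.6 · 161.4 / 2.935e+09 = 3.239e-11 m³.

value=3.239e-11 m^3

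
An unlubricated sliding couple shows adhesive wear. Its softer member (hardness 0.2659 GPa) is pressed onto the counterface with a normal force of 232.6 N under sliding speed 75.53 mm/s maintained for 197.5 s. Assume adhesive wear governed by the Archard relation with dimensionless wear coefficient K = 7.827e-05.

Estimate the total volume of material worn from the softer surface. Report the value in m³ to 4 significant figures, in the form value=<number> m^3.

value=1.021e-09 m^3

The algebra carries exact precision, and displayed values are rounded — one final rounding: four significant digits.
Convert: Sliding speed v = 75.53 mm/s = 0.07553 m/s. Path length L = v·t = 0.07553 m/s × 197.5 s = 14.92 m.
Convert: Hardness H = 0.2659 GPa = 2.659e+08 Pa.
Expressed in SI base units: W = 232.6 N, H = 2.659e+08 Pa, K = 7.827e-05.
Volume removed: V = K·W·L/H = 7.827e-05 · 232.6 · 14.92 / 2.659e+08 = 1.021e-09 m³.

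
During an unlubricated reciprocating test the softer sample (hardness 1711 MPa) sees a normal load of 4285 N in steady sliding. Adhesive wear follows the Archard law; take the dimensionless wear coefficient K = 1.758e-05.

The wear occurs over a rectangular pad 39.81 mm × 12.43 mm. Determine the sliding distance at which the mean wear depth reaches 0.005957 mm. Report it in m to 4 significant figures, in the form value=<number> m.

Each operation carries full float precision. The intermediates are printed rounded, and one final rounding: 4 significant digits.
Convert: Hardness H = 1711 MPa = 1.711e+09 Pa.
Convert: Pad sides 39.81 mm × 12.43 mm = 0.03981 m × 0.01243 m. Contact area A = 0.03981 m × 0.01243 m = 4.948e-04 m².
Convert: Depth limit h_lim = 0.005957 mm = 5.957e-06 m.
Collected in SI base units: W = 4285 N, H = 1.711e+09 Pa, K = 1.758e-05.
Wearable volume V_lim = h_lim·A = 5.957e-06 · 4.948e-04 = 2.948e-09 m³.
So the life L = V_lim·H/(K·W) = 2.948e-09 · 1.711e+09 / (1.758e-05 · 4285) = 66.95 m.

value=66.95 m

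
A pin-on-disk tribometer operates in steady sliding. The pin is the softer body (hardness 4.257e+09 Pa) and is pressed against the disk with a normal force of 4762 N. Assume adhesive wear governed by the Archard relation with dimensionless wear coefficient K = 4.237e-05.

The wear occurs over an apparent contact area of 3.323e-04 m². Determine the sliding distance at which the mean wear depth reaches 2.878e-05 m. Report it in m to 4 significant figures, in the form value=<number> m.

Intermediate values are printed rounded. All arithmetic runs at full float precision. Rounded just once: four significant figures.
Restated in SI base units: W = 4762 N, H = 4.257e+09 Pa, K = 4.237e-05.
Allowed volume V_lim = h_lim·A = 2.878e-05 · 3.323e-04 = 9.564e-09 m³.
So the life L = V_lim·H/(K·W) = 9.564e-09 · 4.257e+09 / (4.237e-05 · 4762) = 201.8 m.

value=201.8 m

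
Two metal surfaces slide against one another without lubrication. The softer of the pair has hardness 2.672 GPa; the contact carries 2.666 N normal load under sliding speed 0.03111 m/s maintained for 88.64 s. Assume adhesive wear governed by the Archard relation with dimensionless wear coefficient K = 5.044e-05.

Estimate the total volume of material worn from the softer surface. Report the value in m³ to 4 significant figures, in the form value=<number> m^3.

value=1.388e-13 m^3

The algebra runs at exact precision — intermediates appear rounded — a lone final rounding: 4 significant figures.
Convert: Path length L = v·t = 0.03111 m/s × 88.64 s = 2.758 m.
Convert: Hardness H = 2.672 GPa = 2.672e+09 Pa.
As SI base values: W = 2.666 N, H = 2.672e+09 Pa, K = 5.044e-05.
Wear volume V = K·W·L/H = 5.044e-05 · 2.666 · 2.758 / 2.672e+09 = 1.388e-13 m³.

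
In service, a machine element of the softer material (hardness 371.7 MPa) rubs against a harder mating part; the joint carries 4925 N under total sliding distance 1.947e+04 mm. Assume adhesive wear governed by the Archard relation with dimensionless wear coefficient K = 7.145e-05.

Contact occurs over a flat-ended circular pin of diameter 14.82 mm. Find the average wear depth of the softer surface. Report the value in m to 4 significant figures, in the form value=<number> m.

The intermediates appear rounded. All working math carries exact precision. Rounded once at the end: four significant digits.
Convert: Distance L = 1.947e+04 mm = 19.47 m.
Convert: Hardness H = 371.7 MPa = 3.717e+08 Pa.
Convert: Pin diameter d = 14.82 mm = 0.01482 m. Contact area A = π·d²/4 = π·(0.01482 m)²/4 = 1.725e-04 m².
In SI base units, W = 4925 N, H = 3.717e+08 Pa, K = 7.145e-05.
Worn volume V = K·W·L/H = 7.145e-05 · 4925 · 19.47 / 3.717e+08 = 1.843e-08 m³.
Wear depth h = V/A = 1.843e-08 / 1.725e-04 = 1.069e-04 m.

value=1.069e-04 m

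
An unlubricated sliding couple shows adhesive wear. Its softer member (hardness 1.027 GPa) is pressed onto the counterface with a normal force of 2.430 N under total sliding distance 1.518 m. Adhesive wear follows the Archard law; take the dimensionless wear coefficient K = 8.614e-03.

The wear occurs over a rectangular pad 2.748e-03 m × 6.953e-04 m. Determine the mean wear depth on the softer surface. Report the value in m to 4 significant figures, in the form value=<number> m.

value=1.619e-05 m

Each operation runs at full precision — intermediate values are displayed rounded — rounded just once: 4 significant digits.
Hardness H = 1.027 GPa = 1.027e+09 Pa.
Contact area A = 2.748e-03 m × 6.953e-04 m = 1.911e-06 m².
Restated in SI base units: W = 2.430 N, H = 1.027e+09 Pa, K = 8.614e-03.
Volume removed: V = K·W·L/H = 8.614e-03 · 2.430 · 1.518 / 1.027e+09 = 3.094e-11 m³.
Mean wear depth h = V/A = 3.094e-11 / 1.911e-06 = 1.619e-05 m.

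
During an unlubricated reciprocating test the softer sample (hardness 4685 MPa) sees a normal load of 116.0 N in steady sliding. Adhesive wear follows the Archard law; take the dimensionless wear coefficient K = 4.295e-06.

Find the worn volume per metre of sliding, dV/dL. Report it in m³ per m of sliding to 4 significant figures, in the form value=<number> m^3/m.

The computation runs at exact precision — the intermediates appear rounded, and one final rounding: 4 significant digits.
Hardness H = 4685 MPa = 4.685e+09 Pa.
Expressed in SI base units: W = 116.0 N, H = 4.685e+09 Pa, K = 4.295e-06.
Volumetric rate dV/dL = K·W/H (independent of L): 4.295e-06 · 116.0 / 4.685e+09 = 1.063e-13 m³/m.

value=1.063e-13 m^3/m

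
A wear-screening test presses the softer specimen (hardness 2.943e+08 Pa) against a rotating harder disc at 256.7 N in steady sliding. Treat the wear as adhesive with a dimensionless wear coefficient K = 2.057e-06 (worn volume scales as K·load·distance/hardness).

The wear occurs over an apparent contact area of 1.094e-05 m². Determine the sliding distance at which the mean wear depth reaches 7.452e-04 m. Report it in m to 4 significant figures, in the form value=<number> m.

All arithmetic carries full float precision, and the intermediates are displayed rounded; one last rounding, at four significant digits.
Restated in SI base units: W = 256.7 N, H = 2.943e+08 Pa, K = 2.057e-06.
At the depth limit, V_lim = h_lim·A = 7.452e-04 · 1.094e-05 = 8.152e-09 m³.
Thus life L = V_lim·H/(K·W) = 8.152e-09 · 2.943e+08 / (2.057e-06 · 256.7) = 4544 m.

value=4544 m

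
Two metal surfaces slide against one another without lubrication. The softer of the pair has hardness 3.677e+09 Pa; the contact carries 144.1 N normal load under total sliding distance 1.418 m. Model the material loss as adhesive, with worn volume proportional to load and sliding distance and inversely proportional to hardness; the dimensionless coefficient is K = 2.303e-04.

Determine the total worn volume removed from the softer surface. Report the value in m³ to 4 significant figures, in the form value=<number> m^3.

value=1.280e-11 m^3

The intermediates appear rounded; every step runs at full float precision — one last rounding, at 4 significant digits.
SI base units throughout: W = 144.1 N, H = 3.677e+09 Pa, K = 2.303e-04.
Archard volume V = K·W·L/H = 2.303e-04 · 144.1 · 1.418 / 3.677e+09 = 1.280e-11 m³.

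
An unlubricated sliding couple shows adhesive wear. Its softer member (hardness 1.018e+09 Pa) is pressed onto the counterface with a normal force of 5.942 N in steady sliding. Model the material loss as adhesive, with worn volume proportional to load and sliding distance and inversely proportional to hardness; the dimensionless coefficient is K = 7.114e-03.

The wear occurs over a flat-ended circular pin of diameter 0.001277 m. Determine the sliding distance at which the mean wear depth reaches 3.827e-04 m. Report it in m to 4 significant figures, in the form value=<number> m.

value=11.80 m

All arithmetic carries full float precision — the intermediates are printed rounded — rounded once at the end: 4 significant figures.
Convert: Contact area A = π·d²/4 = π·(0.001277 m)²/4 = 1.281e-06 m².
Working in SI base units: W = 5.942 N, H = 1.018e+09 Pa, K = 7.114e-03.
Wearable volume V_lim = h_lim·A = 3.827e-04 · 1.281e-06 = 4.902e-10 m³.
Sliding life L = V_lim·H/(K·W) = 4.902e-10 · 1.018e+09 / (7.114e-03 · 5.942) = 11.80 m.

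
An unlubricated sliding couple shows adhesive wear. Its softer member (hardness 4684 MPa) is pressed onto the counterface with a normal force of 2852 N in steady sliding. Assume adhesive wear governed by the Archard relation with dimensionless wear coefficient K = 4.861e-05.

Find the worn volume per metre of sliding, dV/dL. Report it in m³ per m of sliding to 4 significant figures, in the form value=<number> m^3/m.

value=2.960e-11 m^3/m

Every step carries full float precision. Printed values are rounded; rounded once at the end: 4 significant digits.
Hardness H = 4684 MPa = 4.684e+09 Pa.
Working in SI base units: W = 2852 N, H = 4.684e+09 Pa, K = 4.861e-05.
Sliding wear rate dV/dL = K·W/H: 4.861e-05 · 2852 / 4.684e+09 = 2.960e-11 m³/m.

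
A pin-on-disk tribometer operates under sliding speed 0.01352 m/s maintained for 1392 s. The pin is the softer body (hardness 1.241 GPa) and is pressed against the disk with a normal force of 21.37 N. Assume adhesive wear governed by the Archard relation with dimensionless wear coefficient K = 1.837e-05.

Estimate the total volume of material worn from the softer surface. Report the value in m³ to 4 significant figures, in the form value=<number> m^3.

All working math runs at full float precision. Intermediates appear rounded — one last rounding to 4 significant digits.
Convert: Total distance L = v·t = 0.01352 m/s × 1392 s = 18.82 m.
Convert: Hardness H = 1.241 GPa = 1.241e+09 Pa.
In SI base units, W = 21.37 N, H = 1.241e+09 Pa, K = 1.837e-05.
Archard volume V = K·W·L/H = 1.837e-05 · 21.37 · 18.82 / 1.241e+09 = 5.953e-12 m³.

value=5.953e-12 m^3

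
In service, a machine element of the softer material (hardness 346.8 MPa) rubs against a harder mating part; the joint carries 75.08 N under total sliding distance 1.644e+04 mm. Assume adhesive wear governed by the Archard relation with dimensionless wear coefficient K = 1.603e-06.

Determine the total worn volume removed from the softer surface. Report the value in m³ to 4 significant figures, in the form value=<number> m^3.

Intermediate values are printed rounded. All arithmetic keeps full precision — rounded once at the end, at 4 significant figures.
Convert: Sliding distance L = 1.644e+04 mm = 16.44 m.
Convert: Hardness H = 346.8 MPa = 3.468e+08 Pa.
SI base units throughout: W = 75.08 N, H = 3.468e+08 Pa, K = 1.603e-06.
Archard volume V = K·W·L/H = 1.603e-06 · 75.08 · 16.44 / 3.468e+08 = 5.705e-12 m³.

value=5.705e-12 m^3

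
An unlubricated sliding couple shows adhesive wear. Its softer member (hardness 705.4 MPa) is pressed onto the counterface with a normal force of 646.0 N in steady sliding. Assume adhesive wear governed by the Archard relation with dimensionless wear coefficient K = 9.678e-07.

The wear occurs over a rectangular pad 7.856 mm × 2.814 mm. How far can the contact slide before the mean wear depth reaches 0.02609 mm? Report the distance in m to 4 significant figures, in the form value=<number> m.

value=650.8 m

The algebra maintains full precision, and intermediates are shown rounded; rounded once at the end: 4 significant figures.
Hardness H = 705.4 MPa = 7.054e+08 Pa.
Pad sides 7.856 mm × 2.814 mm = 0.007856 m × 0.002814 m. Contact area A = 0.007856 m × 0.002814 m = 2.211e-05 m².
Depth limit h_lim = 0.02609 mm = 2.609e-05 m.
Expressed in SI base units: W = 646.0 N, H = 7.054e+08 Pa, K = 9.678e-07.
At the depth limit, V_lim = h_lim·A = 2.609e-05 · 2.211e-05 = 5.768e-10 m³.
Thus life L = V_lim·H/(K·W) = 5.768e-10 · 7.054e+08 / (9.678e-07 · 646.0) = 650.8 m.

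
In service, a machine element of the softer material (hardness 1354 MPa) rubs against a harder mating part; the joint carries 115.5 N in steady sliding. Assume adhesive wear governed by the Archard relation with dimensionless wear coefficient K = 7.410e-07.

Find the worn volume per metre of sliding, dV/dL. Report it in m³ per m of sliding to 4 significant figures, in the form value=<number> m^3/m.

value=6.321e-14 m^3/m

Intermediates appear rounded; all working math runs at full float precision; rounded once at the end, at four significant figures.
Hardness H = 1354 MPa = 1.354e+09 Pa.
Working in SI base units: W = 115.5 N, H = 1.354e+09 Pa, K = 7.410e-07.
Rate of wear dV/dL = K·W/H (no L dependence): 7.410e-07 · 115.5 / 1.354e+09 = 6.321e-14 m³/m.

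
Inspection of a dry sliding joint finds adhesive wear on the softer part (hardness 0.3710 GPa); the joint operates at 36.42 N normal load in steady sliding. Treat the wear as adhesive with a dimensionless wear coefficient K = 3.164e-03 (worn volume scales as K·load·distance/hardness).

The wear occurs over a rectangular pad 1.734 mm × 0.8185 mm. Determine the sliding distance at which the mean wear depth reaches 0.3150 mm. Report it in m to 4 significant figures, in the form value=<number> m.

value=1.439 m

Quoted intermediates are rounded, and the computation carries full precision — a lone final rounding, at 4 significant figures.
Hardness H = 0.3710 GPa = 3.710e+08 Pa.
Pad sides 1.734 mm × 0.8185 mm = 1.734e-03 m × 8.185e-04 m. Contact area A = 1.734e-03 m × 8.185e-04 m = 1.419e-06 m².
Depth limit h_lim = 0.3150 mm = 3.150e-04 m.
Expressed in SI base units: W = 36.42 N, H = 3.710e+08 Pa, K = 3.164e-03.
At the depth limit, V_lim = h_lim·A = 3.150e-04 · 1.419e-06 = 4.471e-10 m³.
So the life L = V_lim·H/(K·W) = 4.471e-10 · 3.710e+08 / (3.164e-03 · 36.42) = 1.439 m.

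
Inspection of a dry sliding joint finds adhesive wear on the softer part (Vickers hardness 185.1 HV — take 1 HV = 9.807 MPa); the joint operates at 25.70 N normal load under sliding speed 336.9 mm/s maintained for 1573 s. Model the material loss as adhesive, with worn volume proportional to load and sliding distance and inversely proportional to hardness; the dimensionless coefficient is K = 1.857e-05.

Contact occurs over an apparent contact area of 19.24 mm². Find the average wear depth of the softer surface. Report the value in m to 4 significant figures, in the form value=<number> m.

value=7.241e-06 m

The intermediates are printed rounded — the algebra maintains full precision, and a lone final rounding: four significant figures.
Convert: Sliding speed v = 336.9 mm/s = 0.3369 m/s. Distance L = v·t = 0.3369 m/s × 1573 s = 529.9 m.
Convert: Hardness H = 185.1 HV × 9.807 MPa/HV = 1815 MPa = 1.815e+09 Pa.
Convert: Contact area A = 19.24 mm² = 1.924e-05 m².
In SI base units, W = 25.70 N, H = 1.815e+09 Pa, K = 1.857e-05.
Apply Archard: V = K·W·L/H = 1.857e-05 · 25.70 · 529.9 / 1.815e+09 = 1.393e-10 m³.
Wear depth h = V/A = 1.393e-10 / 1.924e-05 = 7.241e-06 m.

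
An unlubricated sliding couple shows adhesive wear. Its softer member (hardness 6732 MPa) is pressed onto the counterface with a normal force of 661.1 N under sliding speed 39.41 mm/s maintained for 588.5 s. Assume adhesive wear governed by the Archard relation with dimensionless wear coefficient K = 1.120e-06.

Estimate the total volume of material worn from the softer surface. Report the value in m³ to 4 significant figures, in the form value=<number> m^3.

value=2.551e-12 m^3

All working math runs at full precision — intermediates are printed rounded; rounded once at the end: 4 significant figures.
Sliding speed v = 39.41 mm/s = 0.03941 m/s. Total distance L = v·t = 0.03941 m/s × 588.5 s = 23.19 m.
Hardness H = 6732 MPa = 6.732e+09 Pa.
As SI base values: W = 661.1 N, H = 6.732e+09 Pa, K = 1.120e-06.
The Archard volume V = K·W·L/H = 1.120e-06 · 661.1 · 23.19 / 6.732e+09 = 2.551e-12 m³.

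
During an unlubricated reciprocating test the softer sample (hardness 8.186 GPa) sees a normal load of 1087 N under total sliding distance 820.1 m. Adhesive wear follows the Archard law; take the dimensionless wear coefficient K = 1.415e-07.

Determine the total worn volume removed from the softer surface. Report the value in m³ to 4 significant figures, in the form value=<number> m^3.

value=1.541e-11 m^3

Each operation carries full precision; the intermediates are displayed rounded. Rounded once at the end to four significant digits.
Hardness H = 8.186 GPa = 8.186e+09 Pa.
Expressed in SI base units: W = 1087 N, H = 8.186e+09 Pa, K = 1.415e-07.
The Archard volume V = K·W·L/H = 1.415e-07 · 1087 · 820.1 / 8.186e+09 = 1.541e-11 m³.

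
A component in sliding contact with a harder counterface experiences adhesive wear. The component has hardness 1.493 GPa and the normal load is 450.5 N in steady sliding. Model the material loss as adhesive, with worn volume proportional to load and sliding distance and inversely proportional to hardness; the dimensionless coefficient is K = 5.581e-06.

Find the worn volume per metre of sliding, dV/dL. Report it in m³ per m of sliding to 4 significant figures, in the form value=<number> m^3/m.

Intermediate values are printed rounded, and each operation runs at exact precision; one last rounding, at four significant digits.
Hardness H = 1.493 GPa = 1.493e+09 Pa.
SI base units throughout: W = 450.5 N, H = 1.493e+09 Pa, K = 5.581e-06.
Volumetric rate dV/dL = K·W/H: 5.581e-06 · 450.5 / 1.493e+09 = 1.684e-12 m³/m.

value=1.684e-12 m^3/m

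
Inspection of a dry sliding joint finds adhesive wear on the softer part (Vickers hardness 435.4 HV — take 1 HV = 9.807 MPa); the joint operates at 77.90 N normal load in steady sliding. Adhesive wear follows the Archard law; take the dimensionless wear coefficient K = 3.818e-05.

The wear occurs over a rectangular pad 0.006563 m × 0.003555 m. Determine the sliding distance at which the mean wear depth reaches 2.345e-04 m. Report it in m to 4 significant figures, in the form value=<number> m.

The computation maintains full float precision, and printed values are rounded. Rounded once at the end: four significant digits.
Hardness H = 435.4 HV × 9.807 MPa/HV = 4270 MPa = 4.270e+09 Pa.
Contact area A = 0.006563 m × 0.003555 m = 2.333e-05 m².
In SI base units, W = 77.90 N, H = 4.270e+09 Pa, K = 3.818e-05.
Limit volume V_lim = h_lim·A = 2.345e-04 · 2.333e-05 = 5.471e-09 m³.
Sliding life L = V_lim·H/(K·W) = 5.471e-09 · 4.270e+09 / (3.818e-05 · 77.90) = 7855 m.

value=7855 m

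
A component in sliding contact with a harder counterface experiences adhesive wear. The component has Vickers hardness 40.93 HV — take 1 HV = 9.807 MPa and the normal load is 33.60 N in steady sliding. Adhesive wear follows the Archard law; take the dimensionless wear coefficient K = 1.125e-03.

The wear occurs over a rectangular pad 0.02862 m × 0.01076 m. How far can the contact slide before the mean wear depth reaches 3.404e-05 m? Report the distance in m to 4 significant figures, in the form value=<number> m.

Every step runs at full float precision, and intermediates are printed rounded; rounded just once to 4 significant figures.
Hardness H = 40.93 HV × 9.807 MPa/HV = 401.4 MPa = 4.014e+08 Pa.
Contact area A = 0.02862 m × 0.01076 m = 3.080e-04 m².
SI base units throughout: W = 33.60 N, H = 4.014e+08 Pa, K = 1.125e-03.
Wearable volume V_lim = h_lim·A = 3.404e-05 · 3.080e-04 = 1.048e-08 m³.
Thus life L = V_lim·H/(K·W) = 1.048e-08 · 4.014e+08 / (1.125e-03 · 33.60) = 111.3 m.

value=111.3 m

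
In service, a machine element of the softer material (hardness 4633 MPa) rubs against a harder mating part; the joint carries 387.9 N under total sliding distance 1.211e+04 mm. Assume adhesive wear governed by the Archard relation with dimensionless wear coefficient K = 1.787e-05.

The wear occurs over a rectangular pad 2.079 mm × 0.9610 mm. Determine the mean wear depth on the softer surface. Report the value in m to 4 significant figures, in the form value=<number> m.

value=9.069e-06 m

All arithmetic carries full precision. The intermediates are printed rounded, and one last rounding, at four significant figures.
Path length L = 1.211e+04 mm = 12.11 m.
Hardness H = 4633 MPa = 4.633e+09 Pa.
Pad sides 2.079 mm × 0.9610 mm = 2.079e-03 m × 9.610e-04 m. Contact area A = 2.079e-03 m × 9.610e-04 m = 1.998e-06 m².
In SI base units: W = 387.9 N, H = 4.633e+09 Pa, K = 1.787e-05.
Volume removed: V = K·W·L/H = 1.787e-05 · 387.9 · 12.11 / 4.633e+09 = 1.812e-11 m³.
Depth h = V/A = 1.812e-11 / 1.998e-06 = 9.069e-06 m.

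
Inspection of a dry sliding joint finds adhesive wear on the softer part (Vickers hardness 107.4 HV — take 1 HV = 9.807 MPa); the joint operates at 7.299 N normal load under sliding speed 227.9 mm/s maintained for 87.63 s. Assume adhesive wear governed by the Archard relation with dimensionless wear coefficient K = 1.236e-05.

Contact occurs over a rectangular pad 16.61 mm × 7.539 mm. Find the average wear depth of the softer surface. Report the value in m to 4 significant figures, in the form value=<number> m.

value=1.366e-08 m

Each operation maintains exact precision — the intermediates are printed rounded, and rounded once at the end: four significant figures.
Convert: Sliding speed v = 227.9 mm/s = 0.2279 m/s. Distance covered L = v·t = 0.2279 m/s × 87.63 s = 19.97 m.
Convert: Hardness H = 107.4 HV × 9.807 MPa/HV = 1053 MPa = 1.053e+09 Pa.
Convert: Pad sides 16.61 mm × 7.539 mm = 0.01661 m × 0.007539 m. Contact area A = 0.01661 m × 0.007539 m = 1.252e-04 m².
In SI base units: W = 7.299 N, H = 1.053e+09 Pa, K = 1.236e-05.
By Archard's law, V = K·W·L/H = 1.236e-05 · 7.299 · 19.97 / 1.053e+09 = 1.711e-12 m³.
Mean wear depth h = V/A = 1.711e-12 / 1.252e-04 = 1.366e-08 m.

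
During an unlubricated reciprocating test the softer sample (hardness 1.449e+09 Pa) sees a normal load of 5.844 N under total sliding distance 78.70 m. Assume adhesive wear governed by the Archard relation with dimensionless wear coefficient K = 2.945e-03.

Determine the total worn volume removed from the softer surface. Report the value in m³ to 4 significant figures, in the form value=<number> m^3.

value=9.348e-10 m^3

Intermediate values are shown rounded — every step keeps full precision. Rounded just once to 4 significant digits.
In SI base units, W = 5.844 N, H = 1.449e+09 Pa, K = 2.945e-03.
Archard volume V = K·W·L/H = 2.945e-03 · 5.844 · 78.70 / 1.449e+09 = 9.348e-10 m³.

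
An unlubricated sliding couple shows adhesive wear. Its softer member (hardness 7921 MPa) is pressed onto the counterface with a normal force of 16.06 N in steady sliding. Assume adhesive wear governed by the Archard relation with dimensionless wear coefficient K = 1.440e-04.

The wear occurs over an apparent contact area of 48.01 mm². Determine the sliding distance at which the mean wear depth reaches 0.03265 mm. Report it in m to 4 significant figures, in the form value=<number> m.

Each operation runs at full float precision. Shown intermediates are rounded; a lone final rounding, at four significant digits.
Hardness H = 7921 MPa = 7.921e+09 Pa.
Contact area A = 48.01 mm² = 4.801e-05 m².
Depth limit h_lim = 0.03265 mm = 3.265e-05 m.
Restated in SI base units: W = 16.06 N, H = 7.921e+09 Pa, K = 1.440e-04.
Limit volume V_lim = h_lim·A = 3.265e-05 · 4.801e-05 = 1.568e-09 m³.
Thus life L = V_lim·H/(K·W) = 1.568e-09 · 7.921e+09 / (1.440e-04 · 16.06) = 5369 m.

value=5369 m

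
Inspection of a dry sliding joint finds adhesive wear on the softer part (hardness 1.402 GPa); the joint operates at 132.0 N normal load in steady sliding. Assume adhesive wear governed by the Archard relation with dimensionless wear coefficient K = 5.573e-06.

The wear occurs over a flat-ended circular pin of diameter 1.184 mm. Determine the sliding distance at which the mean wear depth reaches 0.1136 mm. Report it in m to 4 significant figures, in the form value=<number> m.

value=238.4 m

Intermediates are printed rounded; every step runs at exact precision; one last rounding: 4 significant figures.
Hardness H = 1.402 GPa = 1.402e+09 Pa.
Pin diameter d = 1.184 mm = 0.001184 m. Contact area A = π·d²/4 = π·(0.001184 m)²/4 = 1.101e-06 m².
Depth limit h_lim = 0.1136 mm = 1.136e-04 m.
In SI base units, W = 132.0 N, H = 1.402e+09 Pa, K = 5.573e-06.
Limit volume V_lim = h_lim·A = 1.136e-04 · 1.101e-06 = 1.251e-10 m³.
Sliding life L = V_lim·H/(K·W) = 1.251e-10 · 1.402e+09 / (5.573e-06 · 132.0) = 238.4 m.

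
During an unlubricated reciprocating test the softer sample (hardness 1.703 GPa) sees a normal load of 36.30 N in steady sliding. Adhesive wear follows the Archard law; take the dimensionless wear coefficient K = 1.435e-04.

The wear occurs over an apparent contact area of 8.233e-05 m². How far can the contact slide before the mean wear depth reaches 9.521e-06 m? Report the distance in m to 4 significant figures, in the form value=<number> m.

value=256.3 m

The algebra keeps exact precision, and intermediate values are printed rounded; one final rounding, at four significant digits.
Hardness H = 1.703 GPa = 1.703e+09 Pa.
In SI base units, W = 36.30 N, H = 1.703e+09 Pa, K = 1.435e-04.
Volume at the limit: V_lim = h_lim·A = 9.521e-06 · 8.233e-05 = 7.839e-10 m³.
Sliding life L = V_lim·H/(K·W) = 7.839e-10 · 1.703e+09 / (1.435e-04 · 36.30) = 256.3 m.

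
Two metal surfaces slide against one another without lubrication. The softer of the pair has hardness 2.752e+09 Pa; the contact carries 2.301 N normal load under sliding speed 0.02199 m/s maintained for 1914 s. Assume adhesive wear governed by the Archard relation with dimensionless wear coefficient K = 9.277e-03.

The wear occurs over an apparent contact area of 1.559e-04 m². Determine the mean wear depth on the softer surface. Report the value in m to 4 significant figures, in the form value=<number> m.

Each operation runs at exact precision; shown intermediates are rounded, and rounded just once to 4 significant digits.
Convert: Sliding distance L = v·t = 0.02199 m/s × 1914 s = 42.09 m.
Working in SI base units: W = 2.301 N, H = 2.752e+09 Pa, K = 9.277e-03.
By Archard's law, V = K·W·L/H = 9.277e-03 · 2.301 · 42.09 / 2.752e+09 = 3.265e-10 m³.
Mean depth h = V/A = 3.265e-10 / 1.559e-04 = 2.094e-06 m.

value=2.094e-06 m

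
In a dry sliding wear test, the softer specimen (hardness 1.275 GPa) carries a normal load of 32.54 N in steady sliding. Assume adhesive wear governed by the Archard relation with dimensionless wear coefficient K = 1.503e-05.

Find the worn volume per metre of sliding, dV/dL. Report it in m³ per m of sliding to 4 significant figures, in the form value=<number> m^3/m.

The intermediates are displayed rounded, and each operation runs at exact precision, and a single final rounding, at four significant figures.
Hardness H = 1.275 GPa = 1.275e+09 Pa.
As SI base values: W = 32.54 N, H = 1.275e+09 Pa, K = 1.503e-05.
Wear rate dV/dL = K·W/H — distance-free: 1.503e-05 · 32.54 / 1.275e+09 = 3.836e-13 m³/m.

value=3.836e-13 m^3/m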